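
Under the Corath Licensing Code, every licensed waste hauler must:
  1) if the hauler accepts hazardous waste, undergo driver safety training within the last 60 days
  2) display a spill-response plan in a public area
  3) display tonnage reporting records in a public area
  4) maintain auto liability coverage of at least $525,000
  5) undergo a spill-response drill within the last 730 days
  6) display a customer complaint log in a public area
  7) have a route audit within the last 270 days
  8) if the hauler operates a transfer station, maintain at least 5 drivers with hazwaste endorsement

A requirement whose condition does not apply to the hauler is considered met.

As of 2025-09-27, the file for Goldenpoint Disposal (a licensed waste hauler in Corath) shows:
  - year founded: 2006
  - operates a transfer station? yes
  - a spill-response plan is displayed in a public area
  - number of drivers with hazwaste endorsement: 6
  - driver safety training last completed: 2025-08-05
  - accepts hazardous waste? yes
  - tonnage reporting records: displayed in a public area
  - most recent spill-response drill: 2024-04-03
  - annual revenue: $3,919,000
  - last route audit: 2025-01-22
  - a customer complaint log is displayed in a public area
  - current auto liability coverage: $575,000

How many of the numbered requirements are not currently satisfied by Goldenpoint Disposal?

0

1. condition 'accepts hazardous waste' holds; driver safety training 53 days ago vs limit 60 → met
2. spill-response plan present → met
3. tonnage reporting records present → met
4. auto liability coverage $575,000 ≥ $525,000 → met
5. spill-response drill 542 days ago vs limit 730 → met
6. customer complaint log present → met
7. route audit 248 days ago vs limit 270 → met
8. condition 'operates a transfer station' holds; drivers with hazwaste endorsement 6 ≥ 5 → met
Not met: 0 of 8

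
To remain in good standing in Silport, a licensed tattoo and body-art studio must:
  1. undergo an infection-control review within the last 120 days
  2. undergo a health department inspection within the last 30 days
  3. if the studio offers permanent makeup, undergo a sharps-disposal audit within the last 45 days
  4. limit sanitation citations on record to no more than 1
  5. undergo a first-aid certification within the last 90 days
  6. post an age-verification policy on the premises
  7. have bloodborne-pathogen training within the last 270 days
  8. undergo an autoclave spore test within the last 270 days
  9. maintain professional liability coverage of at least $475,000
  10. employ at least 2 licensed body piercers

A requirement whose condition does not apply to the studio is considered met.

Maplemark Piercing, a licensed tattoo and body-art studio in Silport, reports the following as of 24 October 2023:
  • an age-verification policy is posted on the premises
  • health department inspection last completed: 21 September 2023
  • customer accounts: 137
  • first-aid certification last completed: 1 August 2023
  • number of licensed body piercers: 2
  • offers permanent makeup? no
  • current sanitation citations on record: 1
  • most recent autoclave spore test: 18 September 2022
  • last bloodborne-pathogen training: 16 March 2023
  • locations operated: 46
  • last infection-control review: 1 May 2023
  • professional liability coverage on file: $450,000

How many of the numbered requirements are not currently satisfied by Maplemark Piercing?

1. infection-control review 176 days ago vs limit 120 → not met
2. health department inspection 33 days ago vs limit 30 → not met
3. condition 'offers permanent makeup' does not hold → requirement n/a → met
4. sanitation citations on record 1 ≤ 1 → met
5. first-aid certification 84 days ago vs limit 90 → met
6. age-verification policy present → met
7. bloodborne-pathogen training 222 days ago vs limit 270 → met
8. autoclave spore test 401 days ago vs limit 270 → not met
9. professional liability coverage $450,000 < $475,000 → not met
10. licensed body piercers 2 ≥ 2 → met
Not met: 4 of 10

4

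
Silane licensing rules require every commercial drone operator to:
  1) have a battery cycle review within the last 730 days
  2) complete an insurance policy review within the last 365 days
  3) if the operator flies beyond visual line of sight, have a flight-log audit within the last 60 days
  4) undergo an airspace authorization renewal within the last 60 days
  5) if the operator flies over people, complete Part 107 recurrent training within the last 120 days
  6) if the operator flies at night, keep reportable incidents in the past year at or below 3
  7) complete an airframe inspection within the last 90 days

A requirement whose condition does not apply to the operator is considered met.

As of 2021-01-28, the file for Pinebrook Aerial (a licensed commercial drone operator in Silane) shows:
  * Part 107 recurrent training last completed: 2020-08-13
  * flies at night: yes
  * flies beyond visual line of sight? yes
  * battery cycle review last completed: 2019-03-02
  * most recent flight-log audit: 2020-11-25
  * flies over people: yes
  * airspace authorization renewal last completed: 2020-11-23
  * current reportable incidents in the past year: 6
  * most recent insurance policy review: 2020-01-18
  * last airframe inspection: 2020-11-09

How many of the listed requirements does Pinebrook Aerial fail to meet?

1. battery cycle review 698 days ago vs limit 730 → met
2. insurance policy review 376 days ago vs limit 365 → not met
3. condition 'flies beyond visual line of sight' holds; flight-log audit 64 days ago vs limit 60 → not met
4. airspace authorization renewal 66 days ago vs limit 60 → not met
5. condition 'flies over people' holds; Part 107 recurrent training 168 days ago vs limit 120 → not met
6. condition 'flies at night' holds; reportable incidents in the past year 6 > 3 → not met
7. airframe inspection 80 days ago vs limit 90 → met
Not met: 5 of 7

5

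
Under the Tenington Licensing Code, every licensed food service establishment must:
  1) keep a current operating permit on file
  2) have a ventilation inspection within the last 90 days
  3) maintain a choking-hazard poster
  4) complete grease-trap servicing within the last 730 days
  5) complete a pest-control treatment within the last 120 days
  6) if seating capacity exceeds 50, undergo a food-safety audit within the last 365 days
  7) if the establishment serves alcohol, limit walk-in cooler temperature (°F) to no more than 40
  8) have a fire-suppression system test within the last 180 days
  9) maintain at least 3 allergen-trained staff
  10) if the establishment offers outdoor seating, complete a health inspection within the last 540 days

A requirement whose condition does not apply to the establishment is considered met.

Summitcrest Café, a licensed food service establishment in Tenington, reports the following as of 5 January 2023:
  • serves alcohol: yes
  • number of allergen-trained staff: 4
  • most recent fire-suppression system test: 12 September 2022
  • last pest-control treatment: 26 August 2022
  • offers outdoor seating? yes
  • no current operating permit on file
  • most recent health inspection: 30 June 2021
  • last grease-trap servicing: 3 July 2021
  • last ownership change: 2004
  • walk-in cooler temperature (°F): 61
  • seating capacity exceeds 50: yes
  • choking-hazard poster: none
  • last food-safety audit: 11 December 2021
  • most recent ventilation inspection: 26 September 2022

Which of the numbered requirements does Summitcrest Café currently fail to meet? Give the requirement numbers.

1. current operating permit absent → not met
2. ventilation inspection 101 days ago vs limit 90 → not met
3. choking-hazard poster absent → not met
4. grease-trap servicing 551 days ago vs limit 730 → met
5. pest-control treatment 132 days ago vs limit 120 → not met
6. condition 'seating capacity exceeds 50' holds; food-safety audit 390 days ago vs limit 365 → not met
7. condition 'serves alcohol' holds; walk-in cooler temperature (°F) 61 > 40 → not met
8. fire-suppression system test 115 days ago vs limit 180 → met
9. allergen-trained staff 4 ≥ 3 → met
10. condition 'offers outdoor seating' holds; health inspection 554 days ago vs limit 540 → not met
Not met: 1, 2, 3, 5, 6, 7, 10

1, 2, 3, 5, 6, 7, 10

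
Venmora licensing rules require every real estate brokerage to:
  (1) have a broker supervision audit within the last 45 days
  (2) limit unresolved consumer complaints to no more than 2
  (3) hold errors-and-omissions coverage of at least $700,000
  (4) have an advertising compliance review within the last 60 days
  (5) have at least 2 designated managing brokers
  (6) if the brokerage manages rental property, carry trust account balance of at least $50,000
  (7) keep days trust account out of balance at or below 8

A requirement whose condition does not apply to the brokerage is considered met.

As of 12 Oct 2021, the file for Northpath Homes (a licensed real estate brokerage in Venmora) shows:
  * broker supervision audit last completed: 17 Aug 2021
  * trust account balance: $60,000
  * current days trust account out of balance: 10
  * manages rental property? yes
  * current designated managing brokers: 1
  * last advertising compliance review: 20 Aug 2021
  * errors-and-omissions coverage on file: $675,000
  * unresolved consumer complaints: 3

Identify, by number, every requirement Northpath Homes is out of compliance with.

1. broker supervision audit 56 days ago vs limit 45 → not met
2. unresolved consumer complaints 3 > 2 → not met
3. errors-and-omissions coverage $675,000 < $700,000 → not met
4. advertising compliance review 53 days ago vs limit 60 → met
5. designated managing brokers 1 < 2 → not met
6. condition 'manages rental property' holds; trust account balance $60,000 ≥ $50,000 → met
7. days trust account out of balance 10 > 8 → not met
Not met: 1, 2, 3, 5, 7

1, 2, 3, 5, 7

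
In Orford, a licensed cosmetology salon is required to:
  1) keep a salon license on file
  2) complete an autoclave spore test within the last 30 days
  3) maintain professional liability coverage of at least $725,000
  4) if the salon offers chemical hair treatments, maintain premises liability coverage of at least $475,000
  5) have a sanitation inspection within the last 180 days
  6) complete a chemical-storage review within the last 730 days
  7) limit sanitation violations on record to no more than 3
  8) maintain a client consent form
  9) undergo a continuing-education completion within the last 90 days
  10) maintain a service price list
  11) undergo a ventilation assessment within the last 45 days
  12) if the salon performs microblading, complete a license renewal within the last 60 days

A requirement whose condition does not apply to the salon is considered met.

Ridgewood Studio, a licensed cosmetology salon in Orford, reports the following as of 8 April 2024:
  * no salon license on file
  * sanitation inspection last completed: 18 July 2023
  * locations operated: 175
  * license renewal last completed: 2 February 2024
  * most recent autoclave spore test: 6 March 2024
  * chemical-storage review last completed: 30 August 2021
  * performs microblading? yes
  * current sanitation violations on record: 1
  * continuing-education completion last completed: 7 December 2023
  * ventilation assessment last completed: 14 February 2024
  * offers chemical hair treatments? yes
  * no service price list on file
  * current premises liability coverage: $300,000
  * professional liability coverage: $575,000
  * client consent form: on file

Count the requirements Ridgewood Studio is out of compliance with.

10

1. salon license absent → not met
2. autoclave spore test 33 days ago vs limit 30 → not met
3. professional liability coverage $575,000 < $725,000 → not met
4. condition 'offers chemical hair treatments' holds; premises liability coverage $300,000 < $475,000 → not met
5. sanitation inspection 265 days ago vs limit 180 → not met
6. chemical-storage review 952 days ago vs limit 730 → not met
7. sanitation violations on record 1 ≤ 3 → met
8. client consent form present → met
9. continuing-education completion 123 days ago vs limit 90 → not met
10. service price list absent → not met
11. ventilation assessment 54 days ago vs limit 45 → not met
12. condition 'performs microblading' holds; license renewal 66 days ago vs limit 60 → not met
Not met: 10 of 12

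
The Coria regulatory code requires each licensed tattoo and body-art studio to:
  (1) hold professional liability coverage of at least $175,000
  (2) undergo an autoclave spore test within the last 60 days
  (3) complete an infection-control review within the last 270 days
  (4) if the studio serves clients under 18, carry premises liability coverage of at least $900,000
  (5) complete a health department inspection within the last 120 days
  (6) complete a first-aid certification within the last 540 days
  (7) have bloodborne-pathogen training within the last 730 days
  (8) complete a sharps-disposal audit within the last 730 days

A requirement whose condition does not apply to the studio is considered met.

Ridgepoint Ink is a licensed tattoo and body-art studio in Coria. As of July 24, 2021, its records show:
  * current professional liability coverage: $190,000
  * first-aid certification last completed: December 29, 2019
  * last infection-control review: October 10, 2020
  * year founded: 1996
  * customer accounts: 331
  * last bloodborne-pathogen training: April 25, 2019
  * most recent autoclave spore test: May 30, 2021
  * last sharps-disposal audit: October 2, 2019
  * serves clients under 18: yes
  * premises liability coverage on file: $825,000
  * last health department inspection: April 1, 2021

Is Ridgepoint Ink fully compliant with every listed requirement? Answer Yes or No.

No

1. professional liability coverage $190,000 ≥ $175,000 → met
2. autoclave spore test 55 days ago vs limit 60 → met
3. infection-control review 287 days ago vs limit 270 → not met
4. condition 'serves clients under 18' holds; premises liability coverage $825,000 < $900,000 → not met
5. health department inspection 114 days ago vs limit 120 → met
6. first-aid certification 573 days ago vs limit 540 → not met
7. bloodborne-pathogen training 821 days ago vs limit 730 → not met
8. sharps-disposal audit 661 days ago vs limit 730 → met
Not met: 3, 4, 6, 7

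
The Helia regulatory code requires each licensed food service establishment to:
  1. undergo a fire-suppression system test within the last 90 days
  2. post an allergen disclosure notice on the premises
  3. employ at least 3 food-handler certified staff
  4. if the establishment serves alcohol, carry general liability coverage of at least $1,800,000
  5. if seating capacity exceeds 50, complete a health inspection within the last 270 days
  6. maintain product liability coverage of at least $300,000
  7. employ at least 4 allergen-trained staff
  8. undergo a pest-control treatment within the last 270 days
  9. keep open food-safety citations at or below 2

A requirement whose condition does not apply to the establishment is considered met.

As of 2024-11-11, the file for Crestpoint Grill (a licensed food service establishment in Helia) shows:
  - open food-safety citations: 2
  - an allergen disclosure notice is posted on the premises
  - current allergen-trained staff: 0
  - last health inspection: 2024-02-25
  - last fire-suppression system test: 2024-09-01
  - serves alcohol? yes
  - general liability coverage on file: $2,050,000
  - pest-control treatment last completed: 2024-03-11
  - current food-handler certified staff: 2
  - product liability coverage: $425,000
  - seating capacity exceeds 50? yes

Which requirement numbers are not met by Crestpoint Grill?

3, 7

1. fire-suppression system test 71 days ago vs limit 90 → met
2. allergen disclosure notice present → met
3. food-handler certified staff 2 < 3 → not met
4. condition 'serves alcohol' holds; general liability coverage $2,050,000 ≥ $1,800,000 → met
5. condition 'seating capacity exceeds 50' holds; health inspection 260 days ago vs limit 270 → met
6. product liability coverage $425,000 ≥ $300,000 → met
7. allergen-trained staff 0 < 4 → not met
8. pest-control treatment 245 days ago vs limit 270 → met
9. open food-safety citations 2 ≤ 2 → met
Not met: 3, 7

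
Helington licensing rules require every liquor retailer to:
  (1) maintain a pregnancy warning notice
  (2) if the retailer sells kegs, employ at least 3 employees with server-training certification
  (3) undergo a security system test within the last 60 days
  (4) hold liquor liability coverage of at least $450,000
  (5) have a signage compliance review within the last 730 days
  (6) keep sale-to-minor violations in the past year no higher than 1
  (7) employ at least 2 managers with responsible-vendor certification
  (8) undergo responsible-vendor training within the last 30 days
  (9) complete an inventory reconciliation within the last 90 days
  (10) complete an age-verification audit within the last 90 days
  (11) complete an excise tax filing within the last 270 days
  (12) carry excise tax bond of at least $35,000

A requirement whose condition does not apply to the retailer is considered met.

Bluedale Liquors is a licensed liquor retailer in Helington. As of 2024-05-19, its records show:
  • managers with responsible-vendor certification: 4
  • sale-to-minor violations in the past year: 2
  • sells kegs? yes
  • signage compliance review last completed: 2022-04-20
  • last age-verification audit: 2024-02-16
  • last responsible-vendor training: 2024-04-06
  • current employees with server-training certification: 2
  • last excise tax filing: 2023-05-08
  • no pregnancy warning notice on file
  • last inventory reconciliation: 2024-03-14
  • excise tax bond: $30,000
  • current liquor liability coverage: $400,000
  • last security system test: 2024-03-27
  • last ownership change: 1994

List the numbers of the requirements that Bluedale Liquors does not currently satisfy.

1. pregnancy warning notice absent → not met
2. condition 'sells kegs' holds; employees with server-training certification 2 < 3 → not met
3. security system test 53 days ago vs limit 60 → met
4. liquor liability coverage $400,000 < $450,000 → not met
5. signage compliance review 760 days ago vs limit 730 → not met
6. sale-to-minor violations in the past year 2 > 1 → not met
7. managers with responsible-vendor certification 4 ≥ 2 → met
8. responsible-vendor training 43 days ago vs limit 30 → not met
9. inventory reconciliation 66 days ago vs limit 90 → met
10. age-verification audit 93 days ago vs limit 90 → not met
11. excise tax filing 377 days ago vs limit 270 → not met
12. excise tax bond $30,000 < $35,000 → not met
Not met: 1, 2, 4, 5, 6, 8, 10, 11, 12

1, 2, 4, 5, 6, 8, 10, 11, 12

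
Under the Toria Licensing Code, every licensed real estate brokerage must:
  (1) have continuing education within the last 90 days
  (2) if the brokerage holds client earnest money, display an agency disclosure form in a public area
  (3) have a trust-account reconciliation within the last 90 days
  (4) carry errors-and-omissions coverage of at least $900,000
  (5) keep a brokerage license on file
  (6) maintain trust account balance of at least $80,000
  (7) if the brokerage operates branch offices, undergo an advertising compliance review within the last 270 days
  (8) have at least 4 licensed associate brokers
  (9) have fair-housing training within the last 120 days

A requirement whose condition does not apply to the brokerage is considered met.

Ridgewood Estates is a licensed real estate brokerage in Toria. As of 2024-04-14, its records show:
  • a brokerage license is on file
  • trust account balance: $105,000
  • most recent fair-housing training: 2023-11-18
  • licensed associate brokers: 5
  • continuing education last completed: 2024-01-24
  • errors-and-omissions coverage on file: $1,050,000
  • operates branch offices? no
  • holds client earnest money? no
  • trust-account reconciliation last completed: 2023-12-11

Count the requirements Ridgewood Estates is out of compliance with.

2

1. continuing education 81 days ago vs limit 90 → met
2. condition 'holds client earnest money' does not hold → requirement n/a → met
3. trust-account reconciliation 125 days ago vs limit 90 → not met
4. errors-and-omissions coverage $1,050,000 ≥ $900,000 → met
5. brokerage license present → met
6. trust account balance $105,000 ≥ $80,000 → met
7. condition 'operates branch offices' does not hold → requirement n/a → met
8. licensed associate brokers 5 ≥ 4 → met
9. fair-housing training 148 days ago vs limit 120 → not met
Not met: 2 of 9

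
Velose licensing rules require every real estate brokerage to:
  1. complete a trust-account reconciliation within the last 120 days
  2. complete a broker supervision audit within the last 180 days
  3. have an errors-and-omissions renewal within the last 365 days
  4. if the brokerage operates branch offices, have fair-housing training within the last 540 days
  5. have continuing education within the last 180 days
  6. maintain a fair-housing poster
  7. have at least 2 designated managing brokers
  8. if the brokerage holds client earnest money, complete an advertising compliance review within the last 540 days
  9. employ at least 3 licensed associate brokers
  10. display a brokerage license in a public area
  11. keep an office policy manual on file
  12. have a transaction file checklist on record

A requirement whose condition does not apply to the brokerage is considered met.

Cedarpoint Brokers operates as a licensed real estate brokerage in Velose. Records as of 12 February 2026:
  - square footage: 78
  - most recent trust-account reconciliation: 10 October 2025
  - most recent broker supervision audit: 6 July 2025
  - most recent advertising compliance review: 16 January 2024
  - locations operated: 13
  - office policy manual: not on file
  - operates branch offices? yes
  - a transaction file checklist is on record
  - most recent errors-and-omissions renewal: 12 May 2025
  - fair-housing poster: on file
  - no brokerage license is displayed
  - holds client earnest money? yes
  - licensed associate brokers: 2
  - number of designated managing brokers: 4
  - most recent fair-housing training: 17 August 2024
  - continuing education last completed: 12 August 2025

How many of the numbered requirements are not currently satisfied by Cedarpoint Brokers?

1. trust-account reconciliation 125 days ago vs limit 120 → not met
2. broker supervision audit 221 days ago vs limit 180 → not met
3. errors-and-omissions renewal 276 days ago vs limit 365 → met
4. condition 'operates branch offices' holds; fair-housing training 544 days ago vs limit 540 → not met
5. continuing education 184 days ago vs limit 180 → not met
6. fair-housing poster present → met
7. designated managing brokers 4 ≥ 2 → met
8. condition 'holds client earnest money' holds; advertising compliance review 758 days ago vs limit 540 → not met
9. licensed associate brokers 2 < 3 → not met
10. brokerage license absent → not met
11. office policy manual absent → not met
12. transaction file checklist present → met
Not met: 8 of 12

8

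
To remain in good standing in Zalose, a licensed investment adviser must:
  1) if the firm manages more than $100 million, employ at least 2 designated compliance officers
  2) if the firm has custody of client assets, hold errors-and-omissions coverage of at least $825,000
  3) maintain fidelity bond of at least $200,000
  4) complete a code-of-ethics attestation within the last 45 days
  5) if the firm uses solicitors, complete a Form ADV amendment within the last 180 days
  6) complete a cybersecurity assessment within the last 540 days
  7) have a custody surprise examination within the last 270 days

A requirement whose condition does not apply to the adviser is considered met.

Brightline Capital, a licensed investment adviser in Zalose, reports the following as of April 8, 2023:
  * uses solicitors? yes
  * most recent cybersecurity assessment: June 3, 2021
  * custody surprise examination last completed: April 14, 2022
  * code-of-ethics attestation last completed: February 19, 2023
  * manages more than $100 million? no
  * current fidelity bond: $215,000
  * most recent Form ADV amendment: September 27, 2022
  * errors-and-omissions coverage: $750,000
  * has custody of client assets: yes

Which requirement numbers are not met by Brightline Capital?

1. condition 'manages more than $100 million' does not hold → requirement n/a → met
2. condition 'has custody of client assets' holds; errors-and-omissions coverage $750,000 < $825,000 → not met
3. fidelity bond $215,000 ≥ $200,000 → met
4. code-of-ethics attestation 48 days ago vs limit 45 → not met
5. condition 'uses solicitors' holds; Form ADV amendment 193 days ago vs limit 180 → not met
6. cybersecurity assessment 674 days ago vs limit 540 → not met
7. custody surprise examination 359 days ago vs limit 270 → not met
Not met: 2, 4, 5, 6, 7

2, 4, 5, 6, 7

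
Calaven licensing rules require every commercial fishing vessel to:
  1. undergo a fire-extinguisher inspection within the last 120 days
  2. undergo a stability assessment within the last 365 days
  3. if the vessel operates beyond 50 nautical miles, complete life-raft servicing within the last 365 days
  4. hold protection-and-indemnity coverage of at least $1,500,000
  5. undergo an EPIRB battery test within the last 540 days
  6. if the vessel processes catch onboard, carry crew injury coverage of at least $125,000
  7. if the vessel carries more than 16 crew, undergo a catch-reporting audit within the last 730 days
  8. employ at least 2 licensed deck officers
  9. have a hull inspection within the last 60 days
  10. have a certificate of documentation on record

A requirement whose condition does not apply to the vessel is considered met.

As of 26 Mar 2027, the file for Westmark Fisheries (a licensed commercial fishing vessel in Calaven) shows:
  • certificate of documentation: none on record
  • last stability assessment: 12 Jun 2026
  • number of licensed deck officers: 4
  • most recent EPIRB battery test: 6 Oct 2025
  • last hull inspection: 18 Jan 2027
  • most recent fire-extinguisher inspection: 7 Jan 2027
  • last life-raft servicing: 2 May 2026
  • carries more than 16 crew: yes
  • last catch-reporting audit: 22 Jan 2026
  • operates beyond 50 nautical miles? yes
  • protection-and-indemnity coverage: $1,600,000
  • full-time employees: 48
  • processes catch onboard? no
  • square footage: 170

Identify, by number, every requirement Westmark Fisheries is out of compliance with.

9, 10

1. fire-extinguisher inspection 78 days ago vs limit 120 → met
2. stability assessment 287 days ago vs limit 365 → met
3. condition 'operates beyond 50 nautical miles' holds; life-raft servicing 328 days ago vs limit 365 → met
4. protection-and-indemnity coverage $1,600,000 ≥ $1,500,000 → met
5. EPIRB battery test 536 days ago vs limit 540 → met
6. condition 'processes catch onboard' does not hold → requirement n/a → met
7. condition 'carries more than 16 crew' holds; catch-reporting audit 428 days ago vs limit 730 → met
8. licensed deck officers 4 ≥ 2 → met
9. hull inspection 67 days ago vs limit 60 → not met
10. certificate of documentation absent → not met
Not met: 9, 10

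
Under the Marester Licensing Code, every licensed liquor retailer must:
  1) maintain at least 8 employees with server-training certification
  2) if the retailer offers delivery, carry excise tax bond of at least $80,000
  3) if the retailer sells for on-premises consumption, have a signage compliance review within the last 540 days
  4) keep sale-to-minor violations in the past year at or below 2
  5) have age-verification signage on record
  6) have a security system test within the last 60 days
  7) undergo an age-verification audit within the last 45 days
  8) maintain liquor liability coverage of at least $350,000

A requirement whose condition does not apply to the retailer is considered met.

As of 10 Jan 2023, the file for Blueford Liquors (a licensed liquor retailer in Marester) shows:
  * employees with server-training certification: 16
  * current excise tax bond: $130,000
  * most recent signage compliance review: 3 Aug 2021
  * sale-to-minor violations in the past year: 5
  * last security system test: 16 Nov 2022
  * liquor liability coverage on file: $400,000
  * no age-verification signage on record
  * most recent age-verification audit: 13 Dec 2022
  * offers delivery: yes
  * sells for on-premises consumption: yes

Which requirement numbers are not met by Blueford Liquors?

1. employees with server-training certification 16 ≥ 8 → met
2. condition 'offers delivery' holds; excise tax bond $130,000 ≥ $80,000 → met
3. condition 'sells for on-premises consumption' holds; signage compliance review 525 days ago vs limit 540 → met
4. sale-to-minor violations in the past year 5 > 2 → not met
5. age-verification signage absent → not met
6. security system test 55 days ago vs limit 60 → met
7. age-verification audit 28 days ago vs limit 45 → met
8. liquor liability coverage $400,000 ≥ $350,000 → met
Not met: 4, 5

4, 5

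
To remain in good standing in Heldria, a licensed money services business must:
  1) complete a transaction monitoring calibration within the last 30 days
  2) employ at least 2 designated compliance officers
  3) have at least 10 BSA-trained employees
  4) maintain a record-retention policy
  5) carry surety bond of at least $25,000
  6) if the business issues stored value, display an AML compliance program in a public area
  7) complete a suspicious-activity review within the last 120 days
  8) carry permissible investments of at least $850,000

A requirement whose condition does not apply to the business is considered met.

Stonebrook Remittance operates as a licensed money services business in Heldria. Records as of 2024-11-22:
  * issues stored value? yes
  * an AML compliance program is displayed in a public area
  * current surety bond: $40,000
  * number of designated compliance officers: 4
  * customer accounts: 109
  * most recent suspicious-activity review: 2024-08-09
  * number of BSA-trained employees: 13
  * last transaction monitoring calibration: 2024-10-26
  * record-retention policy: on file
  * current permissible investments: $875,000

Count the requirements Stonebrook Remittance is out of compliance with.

0

1. transaction monitoring calibration 27 days ago vs limit 30 → met
2. designated compliance officers 4 ≥ 2 → met
3. BSA-trained employees 13 ≥ 10 → met
4. record-retention policy present → met
5. surety bond $40,000 ≥ $25,000 → met
6. condition 'issues stored value' holds; AML compliance program present → met
7. suspicious-activity review 105 days ago vs limit 120 → met
8. permissible investments $875,000 ≥ $850,000 → met
Not met: 0 of 8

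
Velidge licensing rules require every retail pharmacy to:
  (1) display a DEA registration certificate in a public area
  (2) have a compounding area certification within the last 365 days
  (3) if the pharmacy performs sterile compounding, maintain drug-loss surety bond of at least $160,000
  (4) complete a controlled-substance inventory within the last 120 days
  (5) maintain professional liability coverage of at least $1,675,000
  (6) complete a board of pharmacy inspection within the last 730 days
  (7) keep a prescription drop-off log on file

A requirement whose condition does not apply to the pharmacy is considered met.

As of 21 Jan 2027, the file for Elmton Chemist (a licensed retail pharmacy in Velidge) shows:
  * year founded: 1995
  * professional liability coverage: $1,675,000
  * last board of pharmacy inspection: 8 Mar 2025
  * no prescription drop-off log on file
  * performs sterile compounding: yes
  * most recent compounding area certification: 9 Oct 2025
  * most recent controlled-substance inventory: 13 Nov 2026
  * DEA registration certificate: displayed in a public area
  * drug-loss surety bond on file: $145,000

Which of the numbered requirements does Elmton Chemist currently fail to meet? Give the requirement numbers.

1. DEA registration certificate present → met
2. compounding area certification 469 days ago vs limit 365 → not met
3. condition 'performs sterile compounding' holds; drug-loss surety bond $145,000 < $160,000 → not met
4. controlled-substance inventory 69 days ago vs limit 120 → met
5. professional liability coverage $1,675,000 ≥ $1,675,000 → met
6. board of pharmacy inspection 684 days ago vs limit 730 → met
7. prescription drop-off log absent → not met
Not met: 2, 3, 7

2, 3, 7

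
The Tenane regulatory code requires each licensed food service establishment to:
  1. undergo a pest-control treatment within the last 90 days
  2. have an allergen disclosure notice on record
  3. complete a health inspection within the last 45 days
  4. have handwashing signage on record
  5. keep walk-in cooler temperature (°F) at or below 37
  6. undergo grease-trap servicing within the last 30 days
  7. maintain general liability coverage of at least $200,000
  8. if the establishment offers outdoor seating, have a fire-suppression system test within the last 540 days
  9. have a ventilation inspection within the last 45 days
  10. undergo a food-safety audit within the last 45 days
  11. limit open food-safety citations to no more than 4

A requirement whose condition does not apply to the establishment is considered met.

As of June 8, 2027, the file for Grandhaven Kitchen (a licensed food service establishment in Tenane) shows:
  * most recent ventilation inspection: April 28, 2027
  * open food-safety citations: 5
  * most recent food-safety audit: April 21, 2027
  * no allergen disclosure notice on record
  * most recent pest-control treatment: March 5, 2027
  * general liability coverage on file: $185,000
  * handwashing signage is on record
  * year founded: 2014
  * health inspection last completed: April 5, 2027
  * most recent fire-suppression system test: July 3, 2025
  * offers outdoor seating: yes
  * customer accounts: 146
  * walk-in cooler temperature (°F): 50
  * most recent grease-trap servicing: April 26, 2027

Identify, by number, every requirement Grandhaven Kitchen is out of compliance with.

1. pest-control treatment 95 days ago vs limit 90 → not met
2. allergen disclosure notice absent → not met
3. health inspection 64 days ago vs limit 45 → not met
4. handwashing signage present → met
5. walk-in cooler temperature (°F) 50 > 37 → not met
6. grease-trap servicing 43 days ago vs limit 30 → not met
7. general liability coverage $185,000 < $200,000 → not met
8. condition 'offers outdoor seating' holds; fire-suppression system test 705 days ago vs limit 540 → not met
9. ventilation inspection 41 days ago vs limit 45 → met
10. food-safety audit 48 days ago vs limit 45 → not met
11. open food-safety citations 5 > 4 → not met
Not met: 1, 2, 3, 5, 6, 7, 8, 10, 11

1, 2, 3, 5, 6, 7, 8, 10, 11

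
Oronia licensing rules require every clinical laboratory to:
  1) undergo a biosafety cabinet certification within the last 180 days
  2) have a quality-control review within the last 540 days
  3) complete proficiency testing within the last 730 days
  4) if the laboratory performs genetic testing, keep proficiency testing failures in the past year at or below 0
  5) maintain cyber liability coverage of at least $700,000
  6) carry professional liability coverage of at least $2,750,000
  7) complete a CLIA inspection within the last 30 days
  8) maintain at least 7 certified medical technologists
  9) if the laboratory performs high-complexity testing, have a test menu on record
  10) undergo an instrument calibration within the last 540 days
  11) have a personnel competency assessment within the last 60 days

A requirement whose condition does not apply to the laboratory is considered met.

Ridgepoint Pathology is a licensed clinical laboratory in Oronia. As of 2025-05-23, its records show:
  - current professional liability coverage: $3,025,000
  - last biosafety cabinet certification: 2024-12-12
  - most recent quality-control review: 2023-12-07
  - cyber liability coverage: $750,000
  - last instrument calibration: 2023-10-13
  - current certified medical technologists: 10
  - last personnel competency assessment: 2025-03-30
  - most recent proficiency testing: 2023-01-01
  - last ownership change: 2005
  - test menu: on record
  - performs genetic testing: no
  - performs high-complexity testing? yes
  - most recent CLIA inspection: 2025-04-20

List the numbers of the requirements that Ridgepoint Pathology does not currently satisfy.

1. biosafety cabinet certification 162 days ago vs limit 180 → met
2. quality-control review 533 days ago vs limit 540 → met
3. proficiency testing 873 days ago vs limit 730 → not met
4. condition 'performs genetic testing' does not hold → requirement n/a → met
5. cyber liability coverage $750,000 ≥ $700,000 → met
6. professional liability coverage $3,025,000 ≥ $2,750,000 → met
7. CLIA inspection 33 days ago vs limit 30 → not met
8. certified medical technologists 10 ≥ 7 → met
9. condition 'performs high-complexity testing' holds; test menu present → met
10. instrument calibration 588 days ago vs limit 540 → not met
11. personnel competency assessment 54 days ago vs limit 60 → met
Not met: 3, 7, 10

3, 7, 10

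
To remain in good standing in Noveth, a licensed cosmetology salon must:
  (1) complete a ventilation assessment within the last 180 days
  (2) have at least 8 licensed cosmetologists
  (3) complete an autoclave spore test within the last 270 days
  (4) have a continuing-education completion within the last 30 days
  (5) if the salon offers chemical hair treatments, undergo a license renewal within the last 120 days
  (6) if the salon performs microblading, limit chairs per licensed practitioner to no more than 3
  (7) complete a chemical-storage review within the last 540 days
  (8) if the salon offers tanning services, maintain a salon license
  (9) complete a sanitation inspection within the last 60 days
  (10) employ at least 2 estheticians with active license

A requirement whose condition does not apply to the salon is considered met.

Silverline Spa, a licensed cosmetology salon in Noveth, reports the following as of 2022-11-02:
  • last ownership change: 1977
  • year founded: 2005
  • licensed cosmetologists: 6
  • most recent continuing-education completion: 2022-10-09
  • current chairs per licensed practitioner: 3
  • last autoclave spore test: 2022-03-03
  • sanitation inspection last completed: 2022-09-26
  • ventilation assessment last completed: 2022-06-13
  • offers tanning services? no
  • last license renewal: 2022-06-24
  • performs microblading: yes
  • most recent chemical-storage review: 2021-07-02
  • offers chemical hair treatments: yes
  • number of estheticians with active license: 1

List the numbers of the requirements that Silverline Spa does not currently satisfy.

1. ventilation assessment 142 days ago vs limit 180 → met
2. licensed cosmetologists 6 < 8 → not met
3. autoclave spore test 244 days ago vs limit 270 → met
4. continuing-education completion 24 days ago vs limit 30 → met
5. condition 'offers chemical hair treatments' holds; license renewal 131 days ago vs limit 120 → not met
6. condition 'performs microblading' holds; chairs per licensed practitioner 3 ≤ 3 → met
7. chemical-storage review 488 days ago vs limit 540 → met
8. condition 'offers tanning services' does not hold → requirement n/a → met
9. sanitation inspection 37 days ago vs limit 60 → met
10. estheticians with active license 1 < 2 → not met
Not met: 2, 5, 10

2, 5, 10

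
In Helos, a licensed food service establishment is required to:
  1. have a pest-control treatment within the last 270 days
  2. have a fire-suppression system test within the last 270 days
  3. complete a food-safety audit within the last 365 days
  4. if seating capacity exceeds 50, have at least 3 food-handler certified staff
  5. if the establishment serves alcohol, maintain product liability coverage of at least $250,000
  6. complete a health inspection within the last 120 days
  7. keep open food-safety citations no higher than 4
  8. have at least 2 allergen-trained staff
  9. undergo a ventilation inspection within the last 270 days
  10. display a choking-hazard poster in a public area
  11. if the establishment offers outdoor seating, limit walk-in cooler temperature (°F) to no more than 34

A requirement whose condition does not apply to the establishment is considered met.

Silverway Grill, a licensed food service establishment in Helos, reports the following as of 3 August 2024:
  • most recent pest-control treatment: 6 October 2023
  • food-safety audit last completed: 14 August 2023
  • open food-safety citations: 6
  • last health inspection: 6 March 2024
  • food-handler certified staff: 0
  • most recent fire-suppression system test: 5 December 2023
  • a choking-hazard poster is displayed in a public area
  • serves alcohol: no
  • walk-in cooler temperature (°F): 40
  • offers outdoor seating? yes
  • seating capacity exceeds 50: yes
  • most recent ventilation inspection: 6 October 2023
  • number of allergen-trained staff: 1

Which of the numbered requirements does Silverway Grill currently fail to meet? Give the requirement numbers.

1, 4, 6, 7, 8, 9, 11

1. pest-control treatment 302 days ago vs limit 270 → not met
2. fire-suppression system test 242 days ago vs limit 270 → met
3. food-safety audit 355 days ago vs limit 365 → met
4. condition 'seating capacity exceeds 50' holds; food-handler certified staff 0 < 3 → not met
5. condition 'serves alcohol' does not hold → requirement n/a → met
6. health inspection 150 days ago vs limit 120 → not met
7. open food-safety citations 6 > 4 → not met
8. allergen-trained staff 1 < 2 → not met
9. ventilation inspection 302 days ago vs limit 270 → not met
10. choking-hazard poster present → met
11. condition 'offers outdoor seating' holds; walk-in cooler temperature (°F) 40 > 34 → not met
Not met: 1, 4, 6, 7, 8, 9, 11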